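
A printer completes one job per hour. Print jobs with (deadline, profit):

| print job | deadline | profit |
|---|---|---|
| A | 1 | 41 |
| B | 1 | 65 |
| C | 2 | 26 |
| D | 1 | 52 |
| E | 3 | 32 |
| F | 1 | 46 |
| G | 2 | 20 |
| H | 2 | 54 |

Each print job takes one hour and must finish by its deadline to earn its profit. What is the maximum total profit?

151

Sort by profit descending; place each in the latest free slot ≤ its deadline.
Profit order: B=65 H=54 D=52 F=46 A=41 E=32 C=26 G=20
Assign: B→slot 1, H→slot 2, D skipped, F skipped, A skipped, E→slot 3, C skipped, G skipped.
Slots: [1:B] [2:H] [3:E]
Profit = 65 + 54 + 32 = 151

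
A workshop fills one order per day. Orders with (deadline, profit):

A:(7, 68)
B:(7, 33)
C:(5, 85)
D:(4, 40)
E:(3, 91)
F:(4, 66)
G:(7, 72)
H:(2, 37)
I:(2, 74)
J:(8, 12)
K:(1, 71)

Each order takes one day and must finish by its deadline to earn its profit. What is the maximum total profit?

539

Sort by profit descending; place each in the latest free slot ≤ its deadline.
By profit: E(d3,91), C(d5,85), I(d2,74), G(d7,72), K(d1,71), A(d7,68), F(d4,66), D(d4,40), H(d2,37), B(d7,33), J(d8,12)
E→slot 3; C→slot 5; I→slot 2; G→slot 7; K→slot 1; A→slot 6; F→slot 4; D skipped; H skipped; B skipped; J→slot 8.
Profit = 71 + 74 + 91 + 66 + 85 + 68 + 72 + 12 = 539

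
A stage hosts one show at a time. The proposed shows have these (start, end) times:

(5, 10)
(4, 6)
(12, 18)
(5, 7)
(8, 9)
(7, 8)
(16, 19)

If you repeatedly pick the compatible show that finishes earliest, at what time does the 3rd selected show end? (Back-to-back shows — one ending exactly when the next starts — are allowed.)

Sort by end time and greedily take each interval whose start is ≥ the last chosen end.
By end time: (4,6), (5,7), (7,8), (8,9), (5,10), (12,18), (16,19).
Pick (4,6); next start ≥ 6 → (7,8); next start ≥ 8 → (8,9); next start ≥ 9 → (12,18).
Selected: (4,6) (7,8) (8,9) (12,18)

9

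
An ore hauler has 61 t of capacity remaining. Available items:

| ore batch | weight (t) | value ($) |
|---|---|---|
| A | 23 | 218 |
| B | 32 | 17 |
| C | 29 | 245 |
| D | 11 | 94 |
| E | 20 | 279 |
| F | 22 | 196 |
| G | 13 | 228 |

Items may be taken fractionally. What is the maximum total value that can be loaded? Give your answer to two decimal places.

769.55

Greedy by value/weight ratio, highest first.
Order: G (228/13=17.54) > E (279/20=13.95) > A (218/23=9.48) > F (196/22=8.91) > D (94/11=8.55) > C (245/29=8.45) > B (17/32=0.53)
Fill: take G (13 @ 228) → take E (20 @ 279) → take A (23 @ 218) → take 5/22 of F → 44.55; 61/61 used.
Total value = 769.55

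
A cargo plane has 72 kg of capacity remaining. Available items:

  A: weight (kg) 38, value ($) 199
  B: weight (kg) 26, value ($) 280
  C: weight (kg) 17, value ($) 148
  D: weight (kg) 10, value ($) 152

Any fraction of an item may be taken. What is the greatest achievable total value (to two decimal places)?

679.50

Ratios (sorted): D 15.20, B 10.77, C 8.71, A 5.24
take D (10 @ 152); take B (26 @ 280); take C (17 @ 148); take 19/38 of A → 99.50. Capacity used 72/72.
Total value = 679.50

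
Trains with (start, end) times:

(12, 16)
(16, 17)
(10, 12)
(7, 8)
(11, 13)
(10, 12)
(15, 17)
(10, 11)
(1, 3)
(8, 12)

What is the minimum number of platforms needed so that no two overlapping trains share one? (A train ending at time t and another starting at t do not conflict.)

The answer is the maximum number of intervals overlapping at any instant.
starts: [1, 7, 8, 10, 10, 10, 11, 12, 15, 16]
ends:   [3, 8, 11, 12, 12, 12, 13, 16, 17, 17]
s1→1 e3→0 s7→1 e8→0 s8→1 s10→2 s10→3 s10→4  — peak 4.

4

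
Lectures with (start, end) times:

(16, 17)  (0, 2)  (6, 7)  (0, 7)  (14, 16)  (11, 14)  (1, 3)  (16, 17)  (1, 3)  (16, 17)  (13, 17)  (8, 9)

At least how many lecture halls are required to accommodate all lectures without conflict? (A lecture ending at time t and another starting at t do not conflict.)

The answer is the maximum number of intervals overlapping at any instant.
starts: [0, 0, 1, 1, 6, 8, 11, 13, 14, 16, 16, 16]
ends:   [2, 3, 3, 7, 7, 9, 14, 16, 17, 17, 17, 17]
s0→1 s0→2 s1→3 s1→4  — peak 4.

4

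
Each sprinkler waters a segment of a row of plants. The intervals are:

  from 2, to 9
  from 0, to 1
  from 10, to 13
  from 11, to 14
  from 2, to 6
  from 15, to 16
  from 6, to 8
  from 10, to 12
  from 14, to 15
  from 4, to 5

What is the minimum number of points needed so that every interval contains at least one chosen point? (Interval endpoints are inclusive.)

Sort by right endpoint; whenever an interval is uncovered, place a point at its right end.
Sorted: [0,1] [4,5] [2,6] [6,8] [2,9] [10,12] [10,13] [11,14] [14,15] [15,16]
{[0,1]} hit by 1; {[4,5],[2,6]} hit by 5; {[6,8],[2,9]} hit by 8; {[10,12],[10,13],[11,14]} hit by 12; {[14,15],[15,16]} hit by 15.
Points: 1, 5, 8, 12, 15 (5 total).

5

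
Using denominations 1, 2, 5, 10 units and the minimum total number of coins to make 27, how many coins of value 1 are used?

0

27 = 2×10 + 1×5 + 1×2
Count of 1: 0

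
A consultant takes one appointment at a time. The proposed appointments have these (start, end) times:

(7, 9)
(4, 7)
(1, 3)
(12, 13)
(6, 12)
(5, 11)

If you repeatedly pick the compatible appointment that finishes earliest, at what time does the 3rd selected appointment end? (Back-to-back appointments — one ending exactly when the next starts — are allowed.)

Sorted by end: (1,3)  (4,7)  (7,9)  (5,11)  (6,12)  (12,13)
take (1,3); take (4,7); take (7,9); skip (5,11); take (12,13).
Selected: (1,3) (4,7) (7,9) (12,13)

9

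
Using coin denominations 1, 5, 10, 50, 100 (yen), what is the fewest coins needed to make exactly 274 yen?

Use the largest denomination that fits, subtract, and repeat.
274 = 2×100 + 1×50 + 2×10 + 4×1
Total coins = 2 + 1 + 2 + 4 = 9

9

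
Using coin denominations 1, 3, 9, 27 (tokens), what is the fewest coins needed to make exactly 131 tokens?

9

Use the largest denomination that fits, subtract, and repeat.
131 = 4×27 + 2×9 + 1×3 + 2×1
Total coins = 4 + 2 + 1 + 2 = 9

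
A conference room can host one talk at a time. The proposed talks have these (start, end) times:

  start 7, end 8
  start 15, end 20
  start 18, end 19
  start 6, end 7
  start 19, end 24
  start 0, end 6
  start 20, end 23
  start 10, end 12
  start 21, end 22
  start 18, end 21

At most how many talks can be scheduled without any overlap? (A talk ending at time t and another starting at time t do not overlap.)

Order by finish time; keep every interval that doesn't clash with the previous kept one.
Sorted by end: (0,6)  (6,7)  (7,8)  (10,12)  (18,19)  (15,20)  (18,21)  (21,22)  (20,23)  (19,24)
take (0,6); take (6,7); take (7,8); take (10,12); take (18,19); take (21,22); skip (19,24).
Selected 6 talks.

6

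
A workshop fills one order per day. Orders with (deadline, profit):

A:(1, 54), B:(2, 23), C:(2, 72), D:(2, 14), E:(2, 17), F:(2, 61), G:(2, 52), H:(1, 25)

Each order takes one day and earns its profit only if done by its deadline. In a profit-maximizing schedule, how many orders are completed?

2

Sort by profit descending; place each in the latest free slot ≤ its deadline.
Profit order: C=72 F=61 A=54 G=52 H=25 B=23 E=17 D=14
Assign: C→slot 2, F→slot 1, A skipped, G skipped, H skipped, B skipped, E skipped, D skipped.
Slots: [1:F] [2:C]
2 of 8 scheduled.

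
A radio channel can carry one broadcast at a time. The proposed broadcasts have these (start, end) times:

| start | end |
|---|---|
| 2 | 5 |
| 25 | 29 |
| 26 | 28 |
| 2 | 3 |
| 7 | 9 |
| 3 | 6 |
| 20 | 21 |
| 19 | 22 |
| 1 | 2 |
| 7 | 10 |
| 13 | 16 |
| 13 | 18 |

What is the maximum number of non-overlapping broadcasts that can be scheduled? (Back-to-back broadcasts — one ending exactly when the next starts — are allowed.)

7

By end time: (1,2), (2,3), (2,5), (3,6), (7,9), (7,10), (13,16), (13,18), (20,21), (19,22), (26,28), (25,29).
Pick (1,2); next start ≥ 2 → (2,3); next start ≥ 3 → (3,6); next start ≥ 6 → (7,9); next start ≥ 9 → (13,16); next start ≥ 16 → (20,21); next start ≥ 21 → (26,28).
Selected 7 broadcasts.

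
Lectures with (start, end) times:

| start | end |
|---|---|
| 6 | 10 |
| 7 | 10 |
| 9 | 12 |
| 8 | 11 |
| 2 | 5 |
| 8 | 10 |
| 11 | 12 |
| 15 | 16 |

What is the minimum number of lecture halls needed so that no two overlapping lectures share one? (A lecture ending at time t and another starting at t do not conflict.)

Count concurrent intervals with a sweep; the peak is the room count.
Events (time:±→running): 2:+→1 5:-→0 6:+→1 7:+→2 8:+→3 8:+→4 9:+→5 … peak 5.

5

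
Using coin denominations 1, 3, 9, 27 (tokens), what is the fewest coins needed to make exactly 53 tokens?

53 − 1×27→26 − 2×9→8 − 2×3→2 − 2×1→0
Total coins = 1 + 2 + 2 + 2 = 7

7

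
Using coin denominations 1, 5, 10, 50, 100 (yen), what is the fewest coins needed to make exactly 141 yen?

6

141 − 1×100→41 − 4×10→1 − 1×1→0
Total coins = 1 + 4 + 1 = 6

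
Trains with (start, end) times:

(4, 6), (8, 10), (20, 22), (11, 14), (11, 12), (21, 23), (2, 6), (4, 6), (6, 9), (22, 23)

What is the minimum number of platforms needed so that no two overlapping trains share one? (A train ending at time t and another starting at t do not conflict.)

3

Events (time:±→running): 2:+→1 4:+→2 4:+→3 … peak 3.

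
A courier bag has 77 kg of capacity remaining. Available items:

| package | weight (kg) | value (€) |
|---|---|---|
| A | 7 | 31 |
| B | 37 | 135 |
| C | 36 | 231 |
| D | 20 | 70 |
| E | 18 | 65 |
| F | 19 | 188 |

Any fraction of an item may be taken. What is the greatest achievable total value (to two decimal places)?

Sort by value per unit weight and fill in that order.
Ratios (sorted): F 9.89, C 6.42, A 4.43, B 3.65, E 3.61, D 3.50
take F (19 @ 188); take C (36 @ 231); take A (7 @ 31); take 15/37 of B → 54.73. Capacity used 77/77.
Total value = 504.73

504.73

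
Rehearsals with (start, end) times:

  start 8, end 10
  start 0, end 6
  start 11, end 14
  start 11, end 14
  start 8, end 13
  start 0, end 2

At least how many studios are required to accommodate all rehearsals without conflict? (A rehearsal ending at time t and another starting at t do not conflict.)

3

Events (time:±→running): 0:+→1 0:+→2 2:-→1 6:-→0 8:+→1 8:+→2 10:-→1 11:+→2 11:+→3 … peak 3.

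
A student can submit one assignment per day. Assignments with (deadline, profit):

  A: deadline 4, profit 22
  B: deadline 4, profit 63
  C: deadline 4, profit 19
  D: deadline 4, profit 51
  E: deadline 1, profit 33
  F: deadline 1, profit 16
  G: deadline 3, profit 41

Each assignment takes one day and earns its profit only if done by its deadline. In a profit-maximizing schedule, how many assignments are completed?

Take jobs in profit order; each goes to the latest open slot no later than its deadline.
By profit: B(d4,63), D(d4,51), G(d3,41), E(d1,33), A(d4,22), C(d4,19), F(d1,16)
B→slot 4; D→slot 3; G→slot 2; E→slot 1; A skipped; C skipped; F skipped.
4 of 7 scheduled.

4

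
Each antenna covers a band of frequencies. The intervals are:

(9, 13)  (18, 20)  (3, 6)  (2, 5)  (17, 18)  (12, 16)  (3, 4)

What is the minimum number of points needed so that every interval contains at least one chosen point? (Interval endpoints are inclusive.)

3

Sorted: [3,4] [2,5] [3,6] [9,13] [12,16] [17,18] [18,20]
{[3,4],[2,5],[3,6]} hit by 4; {[9,13],[12,16]} hit by 13; {[17,18],[18,20]} hit by 18.
Points: 4, 13, 18 (3 total).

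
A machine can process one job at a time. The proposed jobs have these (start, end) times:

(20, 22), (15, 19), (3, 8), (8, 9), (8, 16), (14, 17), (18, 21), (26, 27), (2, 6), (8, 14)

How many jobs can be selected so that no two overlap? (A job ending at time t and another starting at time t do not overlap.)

Sorted by end: (2,6)  (3,8)  (8,9)  (8,14)  (8,16)  (14,17)  (15,19)  (18,21)  (20,22)  (26,27)
take (2,6); take (8,9); take (14,17); take (18,21); take (26,27).
Selected 5 jobs.

5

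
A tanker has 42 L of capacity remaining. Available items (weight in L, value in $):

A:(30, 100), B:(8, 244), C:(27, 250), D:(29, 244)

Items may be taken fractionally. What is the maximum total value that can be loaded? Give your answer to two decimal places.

Sort by value per unit weight and fill in that order.
Order: B (244/8=30.50) > C (250/27=9.26) > D (244/29=8.41) > A (100/30=3.33)
Fill: take B (8 @ 244) → take C (27 @ 250) → take 7/29 of D → 58.90; 42/42 used.
Total value = 552.90

552.90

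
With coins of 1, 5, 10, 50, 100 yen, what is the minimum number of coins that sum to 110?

Greedy: take as many of the largest coin as possible, then repeat with the remainder.
110 − 1×100→10 − 1×10→0
Total coins = 1 + 1 = 2

2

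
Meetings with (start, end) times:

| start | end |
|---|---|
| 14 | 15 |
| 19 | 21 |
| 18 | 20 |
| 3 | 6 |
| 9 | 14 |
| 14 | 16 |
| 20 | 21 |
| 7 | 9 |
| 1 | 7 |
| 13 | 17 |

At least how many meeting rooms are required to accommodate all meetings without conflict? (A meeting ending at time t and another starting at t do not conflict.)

Count concurrent intervals with a sweep; the peak is the room count.
Events (time:±→running): 1:+→1 3:+→2 6:-→1 7:-→0 7:+→1 9:-→0 9:+→1 13:+→2 14:-→1 14:+→2 14:+→3 … peak 3.

3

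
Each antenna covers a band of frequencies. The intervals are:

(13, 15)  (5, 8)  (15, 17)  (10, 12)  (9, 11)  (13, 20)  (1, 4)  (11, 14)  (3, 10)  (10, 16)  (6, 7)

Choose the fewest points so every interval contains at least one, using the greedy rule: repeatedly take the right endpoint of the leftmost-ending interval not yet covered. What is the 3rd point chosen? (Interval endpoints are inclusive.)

Process intervals by earliest right end; each time one isn't hit yet, stab at its right endpoint.
Sorted: [1,4] [6,7] [5,8] [3,10] [9,11] [10,12] [11,14] [13,15] [10,16] [15,17] [13,20]
{[1,4]} hit by 4; {[6,7],[5,8],[3,10]} hit by 7; {[9,11],[10,12],[11,14]} hit by 11; {[13,15],[10,16],[15,17],[13,20]} hit by 15.
Points: 4, 7, 11, 15 (4 total).

11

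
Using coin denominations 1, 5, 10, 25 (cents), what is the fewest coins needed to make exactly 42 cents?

5

42 = 1×25 + 1×10 + 1×5 + 2×1
Total coins = 1 + 1 + 1 + 2 = 5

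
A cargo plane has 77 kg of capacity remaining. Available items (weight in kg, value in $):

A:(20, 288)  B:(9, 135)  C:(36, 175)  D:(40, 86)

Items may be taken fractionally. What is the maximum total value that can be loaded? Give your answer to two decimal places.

Greedy by value/weight ratio, highest first.
Order: B (135/9=15.00) > A (288/20=14.40) > C (175/36=4.86) > D (86/40=2.15)
Fill: take B (9 @ 135) → take A (20 @ 288) → take C (36 @ 175) → take 12/40 of D → 25.80; 77/77 used.
Total value = 623.80

623.80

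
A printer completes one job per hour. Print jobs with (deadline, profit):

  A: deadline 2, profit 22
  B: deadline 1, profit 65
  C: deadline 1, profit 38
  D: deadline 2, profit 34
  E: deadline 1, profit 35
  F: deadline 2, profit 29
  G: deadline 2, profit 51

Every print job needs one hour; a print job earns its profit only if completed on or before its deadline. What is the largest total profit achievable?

116

Sort by profit descending; place each in the latest free slot ≤ its deadline.
Profit order: B=65 G=51 C=38 E=35 D=34 F=29 A=22
Assign: B→slot 1, G→slot 2, C skipped, E skipped, D skipped, F skipped, A skipped.
Slots: [1:B] [2:G]
Profit = 65 + 51 = 116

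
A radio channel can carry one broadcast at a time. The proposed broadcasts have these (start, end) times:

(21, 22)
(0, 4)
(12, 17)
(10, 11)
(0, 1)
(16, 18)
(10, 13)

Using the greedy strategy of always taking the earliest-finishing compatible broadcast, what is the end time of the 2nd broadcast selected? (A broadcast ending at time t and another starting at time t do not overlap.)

By end time: (0,1), (0,4), (10,11), (10,13), (12,17), (16,18), (21,22).
Pick (0,1); next start ≥ 1 → (10,11); next start ≥ 11 → (12,17); next start ≥ 17 → (21,22).
Selected: (0,1) (10,11) (12,17) (21,22)

11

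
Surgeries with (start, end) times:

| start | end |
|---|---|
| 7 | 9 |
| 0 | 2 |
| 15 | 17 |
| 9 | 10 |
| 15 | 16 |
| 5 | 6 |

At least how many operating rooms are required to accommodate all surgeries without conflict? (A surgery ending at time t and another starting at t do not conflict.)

Events (time:±→running): 0:+→1 2:-→0 5:+→1 6:-→0 7:+→1 9:-→0 9:+→1 10:-→0 15:+→1 15:+→2 … peak 2.

2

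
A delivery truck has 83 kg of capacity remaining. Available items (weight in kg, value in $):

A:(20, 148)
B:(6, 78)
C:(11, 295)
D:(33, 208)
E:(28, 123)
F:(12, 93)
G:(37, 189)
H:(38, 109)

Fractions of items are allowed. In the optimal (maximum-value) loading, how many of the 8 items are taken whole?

Order: C (295/11=26.82) > B (78/6=13.00) > F (93/12=7.75) > A (148/20=7.40) > D (208/33=6.30) > G (189/37=5.11) > E (123/28=4.39) > H (109/38=2.87)
Fill: take C (11 @ 295) → take B (6 @ 78) → take F (12 @ 93) → take A (20 @ 148) → take D (33 @ 208) → take 1/37 of G → 5.11; 83/83 used.
5 item(s) taken whole; one partial (take 1/37 of G).

5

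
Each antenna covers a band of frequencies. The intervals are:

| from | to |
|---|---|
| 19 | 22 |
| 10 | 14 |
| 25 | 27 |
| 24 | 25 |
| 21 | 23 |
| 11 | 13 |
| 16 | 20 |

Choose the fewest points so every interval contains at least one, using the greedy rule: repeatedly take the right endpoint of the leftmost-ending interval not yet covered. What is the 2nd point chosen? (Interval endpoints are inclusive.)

Process intervals by earliest right end; each time one isn't hit yet, stab at its right endpoint.
Sorted: [11,13] [10,14] [16,20] [19,22] [21,23] [24,25] [25,27]
{[11,13],[10,14]} hit by 13; {[16,20],[19,22]} hit by 20; {[21,23]} hit by 23; {[24,25],[25,27]} hit by 25.
Points: 13, 20, 23, 25 (4 total).

20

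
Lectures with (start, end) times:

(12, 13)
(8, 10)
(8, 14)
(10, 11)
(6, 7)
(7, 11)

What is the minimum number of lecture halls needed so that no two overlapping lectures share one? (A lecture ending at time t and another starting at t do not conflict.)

3

Events (time:±→running): 6:+→1 7:-→0 7:+→1 8:+→2 8:+→3 … peak 3.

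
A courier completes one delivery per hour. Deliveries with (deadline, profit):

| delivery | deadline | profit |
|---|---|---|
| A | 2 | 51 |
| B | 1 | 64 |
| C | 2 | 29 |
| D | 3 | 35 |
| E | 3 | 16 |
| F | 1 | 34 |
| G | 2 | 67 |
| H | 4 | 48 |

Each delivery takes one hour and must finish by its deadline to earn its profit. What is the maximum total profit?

214

By profit: G(d2,67), B(d1,64), A(d2,51), H(d4,48), D(d3,35), F(d1,34), C(d2,29), E(d3,16)
G→slot 2; B→slot 1; A skipped; H→slot 4; D→slot 3; F skipped; C skipped; E skipped.
Profit = 64 + 67 + 35 + 48 = 214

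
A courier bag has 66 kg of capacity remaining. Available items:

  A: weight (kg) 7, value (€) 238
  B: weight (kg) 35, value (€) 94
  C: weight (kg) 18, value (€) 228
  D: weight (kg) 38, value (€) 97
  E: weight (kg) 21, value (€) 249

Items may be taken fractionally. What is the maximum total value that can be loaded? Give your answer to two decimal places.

768.71

Ratios (sorted): A 34.00, C 12.67, E 11.86, B 2.69, D 2.55
take A (7 @ 238); take C (18 @ 228); take E (21 @ 249); take 20/35 of B → 53.71. Capacity used 66/66.
Total value = 768.71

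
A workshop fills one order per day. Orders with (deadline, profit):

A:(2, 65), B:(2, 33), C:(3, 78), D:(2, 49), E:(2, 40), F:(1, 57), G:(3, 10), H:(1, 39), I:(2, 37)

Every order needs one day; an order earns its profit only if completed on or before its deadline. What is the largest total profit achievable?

200

Profit order: C=78 A=65 F=57 D=49 E=40 H=39 I=37 B=33 G=10
Assign: C→slot 3, A→slot 2, F→slot 1, D skipped, E skipped, H skipped, I skipped, B skipped, G skipped.
Slots: [1:F] [2:A] [3:C]
Profit = 57 + 65 + 78 = 200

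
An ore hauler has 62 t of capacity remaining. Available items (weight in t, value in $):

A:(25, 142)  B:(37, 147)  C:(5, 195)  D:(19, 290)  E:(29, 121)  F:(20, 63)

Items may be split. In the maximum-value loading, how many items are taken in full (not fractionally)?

3

Sort by value per unit weight and fill in that order.
Order: C (195/5=39.00) > D (290/19=15.26) > A (142/25=5.68) > E (121/29=4.17) > B (147/37=3.97) > F (63/20=3.15)
Fill: take C (5 @ 195) → take D (19 @ 290) → take A (25 @ 142) → take 13/29 of E → 54.24; 62/62 used.
3 item(s) taken whole; one partial (take 13/29 of E).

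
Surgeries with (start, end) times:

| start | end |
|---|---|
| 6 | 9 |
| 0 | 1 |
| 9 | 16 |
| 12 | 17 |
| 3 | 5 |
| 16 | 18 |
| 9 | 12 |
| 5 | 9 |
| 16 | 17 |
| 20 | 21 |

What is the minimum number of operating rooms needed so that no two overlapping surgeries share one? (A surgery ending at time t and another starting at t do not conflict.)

3

The answer is the maximum number of intervals overlapping at any instant.
starts: [0, 3, 5, 6, 9, 9, 12, 16, 16, 20]
ends:   [1, 5, 9, 9, 12, 16, 17, 17, 18, 21]
s0→1 e1→0 s3→1 e5→0 s5→1 s6→2 e9→1 e9→0 s9→1 s9→2 e12→1 s12→2 e16→1 s16→2 s16→3  — peak 3.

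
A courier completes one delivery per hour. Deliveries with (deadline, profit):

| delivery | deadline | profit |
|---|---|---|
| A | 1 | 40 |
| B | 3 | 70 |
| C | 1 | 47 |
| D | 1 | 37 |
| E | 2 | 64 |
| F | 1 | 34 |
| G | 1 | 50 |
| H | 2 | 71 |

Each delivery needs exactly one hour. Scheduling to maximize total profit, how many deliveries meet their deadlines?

Take jobs in profit order; each goes to the latest open slot no later than its deadline.
By profit: H(d2,71), B(d3,70), E(d2,64), G(d1,50), C(d1,47), A(d1,40), D(d1,37), F(d1,34)
H→slot 2; B→slot 3; E→slot 1; G skipped; C skipped; A skipped; D skipped; F skipped.
3 of 8 scheduled.

3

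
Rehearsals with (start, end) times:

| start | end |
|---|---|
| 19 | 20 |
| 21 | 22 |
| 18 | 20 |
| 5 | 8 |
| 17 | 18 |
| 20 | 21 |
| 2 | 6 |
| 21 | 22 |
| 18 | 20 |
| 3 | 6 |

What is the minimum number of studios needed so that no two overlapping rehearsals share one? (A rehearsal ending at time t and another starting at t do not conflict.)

3

Count concurrent intervals with a sweep; the peak is the room count.
starts: [2, 3, 5, 17, 18, 18, 19, 20, 21, 21]
ends:   [6, 6, 8, 18, 20, 20, 20, 21, 22, 22]
s2→1 s3→2 s5→3  — peak 3.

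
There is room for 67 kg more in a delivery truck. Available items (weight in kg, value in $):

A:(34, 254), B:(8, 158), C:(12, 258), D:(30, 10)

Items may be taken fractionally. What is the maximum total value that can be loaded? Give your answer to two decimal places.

Greedy by value/weight ratio, highest first.
Order: C (258/12=21.50) > B (158/8=19.75) > A (254/34=7.47) > D (10/30=0.33)
Fill: take C (12 @ 258) → take B (8 @ 158) → take A (34 @ 254) → take 13/30 of D → 4.33; 67/67 used.
Total value = 674.33

674.33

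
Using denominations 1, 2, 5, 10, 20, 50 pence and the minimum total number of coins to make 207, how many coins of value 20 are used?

Greedy: take as many of the largest coin as possible, then repeat with the remainder.
207 = 4×50 + 1×5 + 1×2
Count of 20: 0

0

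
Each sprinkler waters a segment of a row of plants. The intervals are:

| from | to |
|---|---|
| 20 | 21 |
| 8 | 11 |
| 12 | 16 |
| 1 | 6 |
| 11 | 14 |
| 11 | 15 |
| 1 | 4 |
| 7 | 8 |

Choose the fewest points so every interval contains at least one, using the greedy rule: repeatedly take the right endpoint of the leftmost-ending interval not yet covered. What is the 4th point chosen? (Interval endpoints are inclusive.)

Process intervals by earliest right end; each time one isn't hit yet, stab at its right endpoint.
By right end: [1,4]  [1,6]  [7,8]  [8,11]  [11,14]  [11,15]  [12,16]  [20,21]
[1,4] uncovered → point at 4; [7,8] uncovered → point at 8; [11,14] uncovered → point at 14; [20,21] uncovered → point at 21.
Points: 4, 8, 14, 21 (4 total).

21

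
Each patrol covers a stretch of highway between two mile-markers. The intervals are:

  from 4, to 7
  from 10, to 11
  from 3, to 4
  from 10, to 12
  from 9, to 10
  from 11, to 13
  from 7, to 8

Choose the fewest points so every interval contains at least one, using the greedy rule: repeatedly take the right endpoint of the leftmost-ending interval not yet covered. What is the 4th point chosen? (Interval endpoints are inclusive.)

Sorted: [3,4] [4,7] [7,8] [9,10] [10,11] [10,12] [11,13]
{[3,4],[4,7]} hit by 4; {[7,8]} hit by 8; {[9,10],[10,11],[10,12]} hit by 10; {[11,13]} hit by 13.
Points: 4, 8, 10, 13 (4 total).

13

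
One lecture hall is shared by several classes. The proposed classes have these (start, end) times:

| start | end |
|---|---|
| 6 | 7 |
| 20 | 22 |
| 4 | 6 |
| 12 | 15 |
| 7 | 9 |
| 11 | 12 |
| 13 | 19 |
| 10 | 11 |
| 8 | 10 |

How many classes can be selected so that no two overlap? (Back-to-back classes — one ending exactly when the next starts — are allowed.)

7

Greedy by earliest finish: after sorting by end time, pick each interval compatible with the last pick.
By end time: (4,6), (6,7), (7,9), (8,10), (10,11), (11,12), (12,15), (13,19), (20,22).
Pick (4,6); next start ≥ 6 → (6,7); next start ≥ 7 → (7,9); next start ≥ 9 → (10,11); next start ≥ 11 → (11,12); next start ≥ 12 → (12,15); next start ≥ 15 → (20,22).
Selected 7 classes.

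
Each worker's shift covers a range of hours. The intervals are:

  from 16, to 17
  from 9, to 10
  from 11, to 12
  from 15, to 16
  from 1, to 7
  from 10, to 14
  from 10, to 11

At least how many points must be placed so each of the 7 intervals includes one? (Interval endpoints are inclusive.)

4

Process intervals by earliest right end; each time one isn't hit yet, stab at its right endpoint.
Sorted: [1,7] [9,10] [10,11] [11,12] [10,14] [15,16] [16,17]
{[1,7]} hit by 7; {[9,10],[10,11]} hit by 10; {[11,12],[10,14]} hit by 12; {[15,16],[16,17]} hit by 16.
Points: 7, 10, 12, 16 (4 total).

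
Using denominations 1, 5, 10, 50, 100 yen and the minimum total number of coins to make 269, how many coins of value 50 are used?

Use the largest denomination that fits, subtract, and repeat.
269 − 2×100→69 − 1×50→19 − 1×10→9 − 1×5→4 − 4×1→0
Count of 50: 1

1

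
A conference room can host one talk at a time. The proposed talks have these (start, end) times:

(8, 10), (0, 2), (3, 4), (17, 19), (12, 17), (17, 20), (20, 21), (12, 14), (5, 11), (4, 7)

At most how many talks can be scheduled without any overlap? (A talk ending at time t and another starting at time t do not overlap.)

Order by finish time; keep every interval that doesn't clash with the previous kept one.
Sorted by end: (0,2)  (3,4)  (4,7)  (8,10)  (5,11)  (12,14)  (12,17)  (17,19)  (17,20)  (20,21)
take (0,2); take (3,4); take (4,7); take (8,10); skip (5,11); take (12,14); skip (12,17); take (17,19); take (20,21).
Selected 7 talks.

7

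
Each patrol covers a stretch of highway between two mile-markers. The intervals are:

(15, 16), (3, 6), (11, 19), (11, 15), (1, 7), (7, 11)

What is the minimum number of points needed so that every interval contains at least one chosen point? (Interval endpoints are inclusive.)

Process intervals by earliest right end; each time one isn't hit yet, stab at its right endpoint.
By right end: [3,6]  [1,7]  [7,11]  [11,15]  [15,16]  [11,19]
[3,6] uncovered → point at 6; [7,11] uncovered → point at 11; [15,16] uncovered → point at 16.
Points: 6, 11, 16 (3 total).

3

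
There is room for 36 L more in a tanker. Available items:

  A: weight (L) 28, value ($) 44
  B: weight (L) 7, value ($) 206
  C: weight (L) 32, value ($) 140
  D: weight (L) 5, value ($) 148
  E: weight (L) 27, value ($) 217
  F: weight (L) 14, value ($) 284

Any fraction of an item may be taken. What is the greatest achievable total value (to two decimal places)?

Sort by value per unit weight and fill in that order.
Ratios (sorted): D 29.60, B 29.43, F 20.29, E 8.04, C 4.38, A 1.57
take D (5 @ 148); take B (7 @ 206); take F (14 @ 284); take 10/27 of E → 80.37. Capacity used 36/36.
Total value = 718.37

718.37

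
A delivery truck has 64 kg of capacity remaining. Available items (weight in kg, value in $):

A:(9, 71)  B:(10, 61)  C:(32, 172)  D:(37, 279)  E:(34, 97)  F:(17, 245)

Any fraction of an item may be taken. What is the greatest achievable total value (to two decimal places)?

601.10

Ratios (sorted): F 14.41, A 7.89, D 7.54, B 6.10, C 5.38, E 2.85
take F (17 @ 245); take A (9 @ 71); take D (37 @ 279); take 1/10 of B → 6.10. Capacity used 64/64.
Total value = 601.10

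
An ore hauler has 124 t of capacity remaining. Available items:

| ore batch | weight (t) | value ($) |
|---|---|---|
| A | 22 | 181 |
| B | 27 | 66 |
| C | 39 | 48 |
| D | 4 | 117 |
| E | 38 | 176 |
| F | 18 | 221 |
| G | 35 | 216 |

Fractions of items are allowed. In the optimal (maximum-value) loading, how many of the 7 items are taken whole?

5

Greedy by value/weight ratio, highest first.
Ratios (sorted): D 29.25, F 12.28, A 8.23, G 6.17, E 4.63, B 2.44, C 1.23
take D (4 @ 117); take F (18 @ 221); take A (22 @ 181); take G (35 @ 216); take E (38 @ 176); take 7/27 of B → 17.11. Capacity used 124/124.
5 item(s) taken whole; one partial (take 7/27 of B).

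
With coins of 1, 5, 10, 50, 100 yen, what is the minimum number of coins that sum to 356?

6

Use the largest denomination that fits, subtract, and repeat.
356 − 3×100→56 − 1×50→6 − 1×5→1 − 1×1→0
Total coins = 3 + 1 + 1 + 1 = 6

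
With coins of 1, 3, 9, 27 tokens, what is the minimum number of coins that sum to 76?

6

Greedy: take as many of the largest coin as possible, then repeat with the remainder.
76 = 2×27 + 2×9 + 1×3 + 1×1
Total coins = 2 + 2 + 1 + 1 = 6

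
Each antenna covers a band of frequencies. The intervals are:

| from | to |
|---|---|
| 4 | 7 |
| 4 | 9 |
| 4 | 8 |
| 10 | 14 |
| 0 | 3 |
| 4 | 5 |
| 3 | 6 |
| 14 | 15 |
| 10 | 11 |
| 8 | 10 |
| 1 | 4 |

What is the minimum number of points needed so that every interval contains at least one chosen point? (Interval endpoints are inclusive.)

By right end: [0,3]  [1,4]  [4,5]  [3,6]  [4,7]  [4,8]  [4,9]  [8,10]  [10,11]  [10,14]  [14,15]
[0,3] uncovered → point at 3; [4,5] uncovered → point at 5; [8,10] uncovered → point at 10; [14,15] uncovered → point at 15.
Points: 3, 5, 10, 15 (4 total).

4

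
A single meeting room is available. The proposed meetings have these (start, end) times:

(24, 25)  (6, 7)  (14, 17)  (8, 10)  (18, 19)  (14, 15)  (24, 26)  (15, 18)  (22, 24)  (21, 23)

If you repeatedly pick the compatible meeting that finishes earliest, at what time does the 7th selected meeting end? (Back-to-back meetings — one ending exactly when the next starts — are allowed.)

25

Greedy by earliest finish: after sorting by end time, pick each interval compatible with the last pick.
By end time: (6,7), (8,10), (14,15), (14,17), (15,18), (18,19), (21,23), (22,24), (24,25), (24,26).
Pick (6,7); next start ≥ 7 → (8,10); next start ≥ 10 → (14,15); next start ≥ 15 → (15,18); next start ≥ 18 → (18,19); next start ≥ 19 → (21,23); next start ≥ 23 → (24,25).
Selected: (6,7) (8,10) (14,15) (15,18) (18,19) (21,23) (24,25)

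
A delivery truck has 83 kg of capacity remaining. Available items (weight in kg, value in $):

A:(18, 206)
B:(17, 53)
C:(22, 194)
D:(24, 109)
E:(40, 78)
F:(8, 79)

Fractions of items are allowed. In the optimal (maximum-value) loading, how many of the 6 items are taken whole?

4

Greedy by value/weight ratio, highest first.
Order: A (206/18=11.44) > F (79/8=9.88) > C (194/22=8.82) > D (109/24=4.54) > B (53/17=3.12) > E (78/40=1.95)
Fill: take A (18 @ 206) → take F (8 @ 79) → take C (22 @ 194) → take D (24 @ 109) → take 11/17 of B → 34.29; 83/83 used.
4 item(s) taken whole; one partial (take 11/17 of B).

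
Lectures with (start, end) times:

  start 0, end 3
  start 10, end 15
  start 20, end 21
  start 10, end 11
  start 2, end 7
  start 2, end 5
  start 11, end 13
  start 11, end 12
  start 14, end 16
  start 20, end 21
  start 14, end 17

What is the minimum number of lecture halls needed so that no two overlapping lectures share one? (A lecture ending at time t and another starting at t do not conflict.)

3

starts: [0, 2, 2, 10, 10, 11, 11, 14, 14, 20, 20]
ends:   [3, 5, 7, 11, 12, 13, 15, 16, 17, 21, 21]
s0→1 s2→2 s2→3  — peak 3.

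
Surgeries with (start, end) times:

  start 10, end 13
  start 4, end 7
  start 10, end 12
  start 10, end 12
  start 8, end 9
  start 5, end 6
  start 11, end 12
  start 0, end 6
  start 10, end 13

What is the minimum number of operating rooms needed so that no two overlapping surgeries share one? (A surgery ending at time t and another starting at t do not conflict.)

Count concurrent intervals with a sweep; the peak is the room count.
starts: [0, 4, 5, 8, 10, 10, 10, 10, 11]
ends:   [6, 6, 7, 9, 12, 12, 12, 13, 13]
s0→1 s4→2 s5→3 e6→2 e6→1 e7→0 s8→1 e9→0 s10→1 s10→2 s10→3 s10→4 s11→5  — peak 5.

5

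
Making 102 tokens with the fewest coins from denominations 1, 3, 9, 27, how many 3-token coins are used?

Greedy: take as many of the largest coin as possible, then repeat with the remainder.
102 − 3×27→21 − 2×9→3 − 1×3→0
Count of 3: 1

1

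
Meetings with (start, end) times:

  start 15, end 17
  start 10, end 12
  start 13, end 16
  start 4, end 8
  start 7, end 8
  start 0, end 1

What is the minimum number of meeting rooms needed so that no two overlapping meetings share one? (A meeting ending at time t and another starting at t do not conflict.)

Events (time:±→running): 0:+→1 1:-→0 4:+→1 7:+→2 … peak 2.

2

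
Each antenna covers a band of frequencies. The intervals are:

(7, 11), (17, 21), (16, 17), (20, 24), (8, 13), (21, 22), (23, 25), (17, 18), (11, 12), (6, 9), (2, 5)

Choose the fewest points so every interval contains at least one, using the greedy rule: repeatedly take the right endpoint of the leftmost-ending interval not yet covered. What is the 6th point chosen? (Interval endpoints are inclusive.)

25

Process intervals by earliest right end; each time one isn't hit yet, stab at its right endpoint.
Sorted: [2,5] [6,9] [7,11] [11,12] [8,13] [16,17] [17,18] [17,21] [21,22] [20,24] [23,25]
{[2,5]} hit by 5; {[6,9],[7,11]} hit by 9; {[11,12],[8,13]} hit by 12; {[16,17],[17,18],[17,21]} hit by 17; {[21,22],[20,24]} hit by 22; {[23,25]} hit by 25.
Points: 5, 9, 12, 17, 22, 25 (6 total).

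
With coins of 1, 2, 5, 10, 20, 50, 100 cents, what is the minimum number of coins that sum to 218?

6

218 − 2×100→18 − 1×10→8 − 1×5→3 − 1×2→1 − 1×1→0
Total coins = 2 + 1 + 1 + 1 + 1 = 6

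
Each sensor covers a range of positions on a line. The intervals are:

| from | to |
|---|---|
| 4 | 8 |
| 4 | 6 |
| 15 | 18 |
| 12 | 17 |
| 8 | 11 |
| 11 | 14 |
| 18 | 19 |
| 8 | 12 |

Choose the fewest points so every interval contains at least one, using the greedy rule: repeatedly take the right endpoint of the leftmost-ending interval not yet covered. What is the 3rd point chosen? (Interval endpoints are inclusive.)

Sort by right endpoint; whenever an interval is uncovered, place a point at its right end.
Sorted: [4,6] [4,8] [8,11] [8,12] [11,14] [12,17] [15,18] [18,19]
{[4,6],[4,8]} hit by 6; {[8,11],[8,12],[11,14]} hit by 11; {[12,17],[15,18]} hit by 17; {[18,19]} hit by 19.
Points: 6, 11, 17, 19 (4 total).

17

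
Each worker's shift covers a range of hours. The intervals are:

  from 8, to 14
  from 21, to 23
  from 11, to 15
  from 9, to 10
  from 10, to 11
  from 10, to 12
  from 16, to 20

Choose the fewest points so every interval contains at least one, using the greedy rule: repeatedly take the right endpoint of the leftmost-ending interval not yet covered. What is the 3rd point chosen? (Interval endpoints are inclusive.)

Process intervals by earliest right end; each time one isn't hit yet, stab at its right endpoint.
Sorted: [9,10] [10,11] [10,12] [8,14] [11,15] [16,20] [21,23]
{[9,10],[10,11],[10,12],[8,14]} hit by 10; {[11,15]} hit by 15; {[16,20]} hit by 20; {[21,23]} hit by 23.
Points: 10, 15, 20, 23 (4 total).

20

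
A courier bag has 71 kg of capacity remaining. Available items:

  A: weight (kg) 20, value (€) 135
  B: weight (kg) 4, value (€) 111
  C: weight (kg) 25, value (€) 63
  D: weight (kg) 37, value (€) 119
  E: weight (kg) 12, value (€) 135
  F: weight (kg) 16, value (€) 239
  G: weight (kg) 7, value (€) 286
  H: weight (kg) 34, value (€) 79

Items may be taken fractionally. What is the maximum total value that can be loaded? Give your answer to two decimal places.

Order: G (286/7=40.86) > B (111/4=27.75) > F (239/16=14.94) > E (135/12=11.25) > A (135/20=6.75) > D (119/37=3.22) > C (63/25=2.52) > H (79/34=2.32)
Fill: take G (7 @ 286) → take B (4 @ 111) → take F (16 @ 239) → take E (12 @ 135) → take A (20 @ 135) → take 12/37 of D → 38.59; 71/71 used.
Total value = 944.59

944.59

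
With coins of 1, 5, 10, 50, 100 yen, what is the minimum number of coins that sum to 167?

6

167 − 1×100→67 − 1×50→17 − 1×10→7 − 1×5→2 − 2×1→0
Total coins = 1 + 1 + 1 + 1 + 2 = 6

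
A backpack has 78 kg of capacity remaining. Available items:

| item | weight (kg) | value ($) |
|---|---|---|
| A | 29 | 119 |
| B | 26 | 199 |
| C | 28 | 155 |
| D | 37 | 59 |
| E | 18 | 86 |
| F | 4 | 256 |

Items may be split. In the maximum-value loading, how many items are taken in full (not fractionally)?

Sort by value per unit weight and fill in that order.
Order: F (256/4=64.00) > B (199/26=7.65) > C (155/28=5.54) > E (86/18=4.78) > A (119/29=4.10) > D (59/37=1.59)
Fill: take F (4 @ 256) → take B (26 @ 199) → take C (28 @ 155) → take E (18 @ 86) → take 2/29 of A → 8.21; 78/78 used.
4 item(s) taken whole; one partial (take 2/29 of A).

4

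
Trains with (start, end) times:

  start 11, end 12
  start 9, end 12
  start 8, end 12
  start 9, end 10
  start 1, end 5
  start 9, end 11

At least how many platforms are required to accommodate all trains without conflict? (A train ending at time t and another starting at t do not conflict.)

The answer is the maximum number of intervals overlapping at any instant.
Events (time:±→running): 1:+→1 5:-→0 8:+→1 9:+→2 9:+→3 9:+→4 … peak 4.

4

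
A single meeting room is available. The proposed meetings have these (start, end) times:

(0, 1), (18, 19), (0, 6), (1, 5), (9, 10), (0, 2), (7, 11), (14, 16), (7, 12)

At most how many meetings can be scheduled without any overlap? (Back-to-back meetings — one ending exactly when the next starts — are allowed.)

Sort by end time and greedily take each interval whose start is ≥ the last chosen end.
Sorted by end: (0,1)  (0,2)  (1,5)  (0,6)  (9,10)  (7,11)  (7,12)  (14,16)  (18,19)
take (0,1); take (1,5); take (9,10); skip (7,11); take (14,16); take (18,19).
Selected 5 meetings.

5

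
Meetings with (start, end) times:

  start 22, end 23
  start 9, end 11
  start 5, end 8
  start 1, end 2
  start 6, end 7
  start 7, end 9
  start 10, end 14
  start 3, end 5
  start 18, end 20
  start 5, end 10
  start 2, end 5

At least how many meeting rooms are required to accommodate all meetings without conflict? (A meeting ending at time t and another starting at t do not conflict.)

starts: [1, 2, 3, 5, 5, 6, 7, 9, 10, 18, 22]
ends:   [2, 5, 5, 7, 8, 9, 10, 11, 14, 20, 23]
s1→1 e2→0 s2→1 s3→2 e5→1 e5→0 s5→1 s5→2 s6→3  — peak 3.

3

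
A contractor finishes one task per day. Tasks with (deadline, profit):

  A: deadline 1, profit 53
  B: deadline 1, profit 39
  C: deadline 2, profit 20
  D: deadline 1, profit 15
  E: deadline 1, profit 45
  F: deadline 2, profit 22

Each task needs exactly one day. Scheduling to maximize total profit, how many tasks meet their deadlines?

2

Sort by profit descending; place each in the latest free slot ≤ its deadline.
By profit: A(d1,53), E(d1,45), B(d1,39), F(d2,22), C(d2,20), D(d1,15)
A→slot 1; E skipped; B skipped; F→slot 2; C skipped; D skipped.
2 of 6 scheduled.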